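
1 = 1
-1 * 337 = -337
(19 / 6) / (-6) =-19 / 36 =-0.53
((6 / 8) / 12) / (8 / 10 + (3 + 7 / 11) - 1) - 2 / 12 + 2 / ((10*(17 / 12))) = -1877 / 257040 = -0.01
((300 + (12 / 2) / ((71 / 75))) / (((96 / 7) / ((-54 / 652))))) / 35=-19575 / 370336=-0.05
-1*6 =-6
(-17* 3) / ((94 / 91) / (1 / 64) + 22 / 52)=-9282 / 12109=-0.77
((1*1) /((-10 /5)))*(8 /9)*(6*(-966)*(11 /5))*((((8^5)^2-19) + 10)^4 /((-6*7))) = -538071474653481567670945942028020333000 /3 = -179357158217827189223648600000000000000.00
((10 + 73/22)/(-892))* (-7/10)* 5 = 2051/39248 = 0.05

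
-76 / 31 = -2.45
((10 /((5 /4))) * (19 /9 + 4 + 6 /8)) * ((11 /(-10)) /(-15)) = 4.03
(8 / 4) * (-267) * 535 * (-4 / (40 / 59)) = 1685571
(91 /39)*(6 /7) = 2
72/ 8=9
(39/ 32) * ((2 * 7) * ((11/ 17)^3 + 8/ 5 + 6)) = 52784277/ 393040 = 134.30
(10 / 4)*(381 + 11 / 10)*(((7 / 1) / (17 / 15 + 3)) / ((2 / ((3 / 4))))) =1203615 / 1984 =606.66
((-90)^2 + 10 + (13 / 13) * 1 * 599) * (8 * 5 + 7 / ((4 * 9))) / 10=4200641 / 120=35005.34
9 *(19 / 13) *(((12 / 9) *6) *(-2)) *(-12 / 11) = 32832 / 143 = 229.59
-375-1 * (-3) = -372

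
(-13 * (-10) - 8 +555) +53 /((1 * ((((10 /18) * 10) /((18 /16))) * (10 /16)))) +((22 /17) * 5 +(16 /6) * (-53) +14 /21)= 7139693 /12750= 559.98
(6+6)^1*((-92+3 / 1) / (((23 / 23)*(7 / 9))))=-9612 / 7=-1373.14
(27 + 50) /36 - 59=-2047 /36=-56.86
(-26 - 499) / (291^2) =-175 / 28227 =-0.01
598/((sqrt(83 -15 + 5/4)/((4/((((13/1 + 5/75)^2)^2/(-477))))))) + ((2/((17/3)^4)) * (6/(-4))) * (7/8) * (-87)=-4.48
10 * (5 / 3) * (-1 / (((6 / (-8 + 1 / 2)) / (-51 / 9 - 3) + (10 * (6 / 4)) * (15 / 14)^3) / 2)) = -17836000 / 9921267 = -1.80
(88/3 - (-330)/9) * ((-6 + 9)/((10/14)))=1386/5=277.20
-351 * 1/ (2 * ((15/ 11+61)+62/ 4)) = -1287/ 571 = -2.25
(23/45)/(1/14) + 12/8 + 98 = 9599/90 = 106.66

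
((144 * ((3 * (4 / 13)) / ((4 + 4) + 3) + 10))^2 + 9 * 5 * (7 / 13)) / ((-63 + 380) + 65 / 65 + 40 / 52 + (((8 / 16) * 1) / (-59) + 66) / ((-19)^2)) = 612249515607534 / 92611603513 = 6610.94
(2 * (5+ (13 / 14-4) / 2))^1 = 97 / 14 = 6.93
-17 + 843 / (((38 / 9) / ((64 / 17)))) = 237293 / 323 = 734.65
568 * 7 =3976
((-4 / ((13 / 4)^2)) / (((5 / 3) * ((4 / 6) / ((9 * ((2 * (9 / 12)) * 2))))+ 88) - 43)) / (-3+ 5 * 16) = -15552 / 142427285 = -0.00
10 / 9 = 1.11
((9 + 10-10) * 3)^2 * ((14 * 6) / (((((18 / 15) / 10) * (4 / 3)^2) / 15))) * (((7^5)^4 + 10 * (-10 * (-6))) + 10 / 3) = 1374232280343920279706375 / 4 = 343558070085980069926593.80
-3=-3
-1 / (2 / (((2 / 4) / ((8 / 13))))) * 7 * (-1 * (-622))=-28301 / 16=-1768.81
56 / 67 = 0.84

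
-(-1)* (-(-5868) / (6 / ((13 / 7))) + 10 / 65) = 1816.44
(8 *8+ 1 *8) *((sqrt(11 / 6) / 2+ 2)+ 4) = 6 *sqrt(66)+ 432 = 480.74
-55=-55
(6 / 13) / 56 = 3 / 364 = 0.01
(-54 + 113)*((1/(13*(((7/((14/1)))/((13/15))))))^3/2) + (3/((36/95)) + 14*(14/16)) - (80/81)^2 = 31593071/1640250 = 19.26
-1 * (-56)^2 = -3136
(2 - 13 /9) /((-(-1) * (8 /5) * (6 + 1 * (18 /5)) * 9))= 125 /31104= 0.00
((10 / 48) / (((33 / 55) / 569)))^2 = 202350625 / 5184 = 39033.69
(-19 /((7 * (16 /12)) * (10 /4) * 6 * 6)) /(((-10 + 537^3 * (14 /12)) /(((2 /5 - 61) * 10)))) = 1919 /25292843590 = 0.00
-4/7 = -0.57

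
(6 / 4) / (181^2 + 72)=0.00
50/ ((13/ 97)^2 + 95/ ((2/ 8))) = 470450/ 3575589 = 0.13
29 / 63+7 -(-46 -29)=82.46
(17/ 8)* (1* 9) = 153/ 8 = 19.12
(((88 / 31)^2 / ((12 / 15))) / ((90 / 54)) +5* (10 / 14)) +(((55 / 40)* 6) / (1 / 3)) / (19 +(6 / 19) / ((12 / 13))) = 5130217 / 470890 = 10.89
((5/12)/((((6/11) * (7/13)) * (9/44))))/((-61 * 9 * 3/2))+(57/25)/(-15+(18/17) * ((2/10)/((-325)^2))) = -6725066638810/41921059662531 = -0.16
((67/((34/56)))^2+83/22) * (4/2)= 77450259/3179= 24363.09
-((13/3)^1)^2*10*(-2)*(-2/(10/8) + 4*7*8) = 751712/9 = 83523.56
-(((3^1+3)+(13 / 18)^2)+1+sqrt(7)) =-2437 / 324 - sqrt(7) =-10.17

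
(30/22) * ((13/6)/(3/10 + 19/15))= 975/517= 1.89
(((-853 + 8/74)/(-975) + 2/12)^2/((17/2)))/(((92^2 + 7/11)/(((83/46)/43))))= 5154678690073/8149273148153767500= 0.00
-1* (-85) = 85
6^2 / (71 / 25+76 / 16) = 1200 / 253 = 4.74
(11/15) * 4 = 44/15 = 2.93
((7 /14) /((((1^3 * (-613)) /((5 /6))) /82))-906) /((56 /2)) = -3332473 /102984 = -32.36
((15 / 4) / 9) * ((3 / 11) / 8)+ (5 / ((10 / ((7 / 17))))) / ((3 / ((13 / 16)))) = 157 / 2244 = 0.07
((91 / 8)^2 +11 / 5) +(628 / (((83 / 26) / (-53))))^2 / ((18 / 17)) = 2036981962280429 / 19840320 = 102668805.86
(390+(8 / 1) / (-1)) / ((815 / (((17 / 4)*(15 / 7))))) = 9741 / 2282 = 4.27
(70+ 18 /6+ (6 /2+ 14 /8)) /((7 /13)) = 4043 /28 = 144.39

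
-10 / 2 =-5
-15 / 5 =-3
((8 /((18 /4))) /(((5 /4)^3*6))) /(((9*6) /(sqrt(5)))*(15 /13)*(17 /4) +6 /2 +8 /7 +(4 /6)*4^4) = 8894040064 /5545096279875 - 299400192*sqrt(5) /616121808875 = 0.00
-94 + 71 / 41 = -92.27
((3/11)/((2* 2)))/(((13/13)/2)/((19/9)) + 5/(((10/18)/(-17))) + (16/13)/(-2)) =-741/1666918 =-0.00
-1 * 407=-407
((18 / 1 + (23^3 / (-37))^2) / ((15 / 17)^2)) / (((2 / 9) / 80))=342315947672 / 6845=50009634.43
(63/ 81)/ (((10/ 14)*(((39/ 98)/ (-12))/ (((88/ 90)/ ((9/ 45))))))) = -845152/ 5265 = -160.52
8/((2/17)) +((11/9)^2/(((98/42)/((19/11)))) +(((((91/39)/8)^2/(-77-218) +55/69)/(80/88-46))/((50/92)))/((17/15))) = 69.08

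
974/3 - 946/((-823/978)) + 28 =1476.83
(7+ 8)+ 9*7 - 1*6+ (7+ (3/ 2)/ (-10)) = 1577/ 20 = 78.85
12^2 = 144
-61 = -61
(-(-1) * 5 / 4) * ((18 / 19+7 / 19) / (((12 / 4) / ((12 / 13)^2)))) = 1500 / 3211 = 0.47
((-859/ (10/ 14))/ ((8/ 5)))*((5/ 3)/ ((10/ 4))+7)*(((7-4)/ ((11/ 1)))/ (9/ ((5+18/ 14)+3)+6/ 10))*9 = -26968305/ 2992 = -9013.47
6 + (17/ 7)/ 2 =101/ 14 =7.21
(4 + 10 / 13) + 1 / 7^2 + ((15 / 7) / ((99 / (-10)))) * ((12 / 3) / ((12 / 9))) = 29011 / 7007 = 4.14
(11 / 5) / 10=11 / 50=0.22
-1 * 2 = -2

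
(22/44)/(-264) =-1/528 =-0.00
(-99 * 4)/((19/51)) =-20196/19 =-1062.95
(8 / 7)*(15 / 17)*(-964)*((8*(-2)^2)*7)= -3701760 / 17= -217750.59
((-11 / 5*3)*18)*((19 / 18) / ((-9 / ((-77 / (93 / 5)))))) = -16093 / 279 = -57.68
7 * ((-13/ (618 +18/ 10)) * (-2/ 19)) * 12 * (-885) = -3221400/ 19627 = -164.13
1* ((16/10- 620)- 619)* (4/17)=-24748/85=-291.15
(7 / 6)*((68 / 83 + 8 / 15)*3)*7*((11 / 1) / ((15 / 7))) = 3176866 / 18675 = 170.11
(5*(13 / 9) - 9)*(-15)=80 / 3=26.67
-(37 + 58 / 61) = -2315 / 61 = -37.95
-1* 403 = -403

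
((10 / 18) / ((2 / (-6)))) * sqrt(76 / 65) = -2 * sqrt(1235) / 39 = -1.80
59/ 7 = 8.43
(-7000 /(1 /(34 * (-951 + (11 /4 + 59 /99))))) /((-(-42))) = 5370039.56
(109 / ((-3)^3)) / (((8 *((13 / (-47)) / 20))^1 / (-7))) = -179305 / 702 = -255.42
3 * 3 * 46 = 414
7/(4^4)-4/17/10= 0.00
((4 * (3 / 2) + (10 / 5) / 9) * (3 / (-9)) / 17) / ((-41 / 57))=1064 / 6273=0.17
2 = 2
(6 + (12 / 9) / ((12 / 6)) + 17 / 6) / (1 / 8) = 76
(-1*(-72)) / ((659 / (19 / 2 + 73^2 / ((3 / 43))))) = 5500212 / 659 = 8346.30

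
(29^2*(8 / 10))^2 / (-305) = -11316496 / 7625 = -1484.13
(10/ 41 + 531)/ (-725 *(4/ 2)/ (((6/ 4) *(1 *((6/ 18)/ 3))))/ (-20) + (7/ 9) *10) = 196029/ 163385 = 1.20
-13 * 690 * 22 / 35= -5638.29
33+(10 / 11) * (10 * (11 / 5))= 53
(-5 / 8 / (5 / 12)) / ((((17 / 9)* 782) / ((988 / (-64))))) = 6669 / 425408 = 0.02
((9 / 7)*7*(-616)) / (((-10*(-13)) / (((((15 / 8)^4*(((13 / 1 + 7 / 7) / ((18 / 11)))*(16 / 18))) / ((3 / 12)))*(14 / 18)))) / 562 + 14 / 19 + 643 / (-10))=3988521306000 / 45728689487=87.22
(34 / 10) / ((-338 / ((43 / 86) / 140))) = -17 / 473200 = -0.00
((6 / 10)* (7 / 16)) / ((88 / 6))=63 / 3520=0.02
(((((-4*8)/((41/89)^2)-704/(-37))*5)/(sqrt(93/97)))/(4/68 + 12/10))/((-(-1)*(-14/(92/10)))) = 762919200*sqrt(9021)/206307449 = 351.23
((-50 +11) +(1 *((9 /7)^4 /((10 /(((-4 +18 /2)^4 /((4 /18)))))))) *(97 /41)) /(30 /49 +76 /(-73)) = -51144700017 /12327224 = -4148.92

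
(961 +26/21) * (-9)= -8660.14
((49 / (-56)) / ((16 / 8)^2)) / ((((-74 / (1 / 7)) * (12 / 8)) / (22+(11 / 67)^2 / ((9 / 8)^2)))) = 4003571 / 645769584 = 0.01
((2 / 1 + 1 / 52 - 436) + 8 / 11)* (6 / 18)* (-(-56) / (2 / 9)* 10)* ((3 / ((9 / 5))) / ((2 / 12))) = -520424100 / 143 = -3639329.37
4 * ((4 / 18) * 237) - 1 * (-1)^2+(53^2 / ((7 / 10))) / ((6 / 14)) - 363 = 9210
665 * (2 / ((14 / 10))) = 950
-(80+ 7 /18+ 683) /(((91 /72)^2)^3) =-1168690249728 /6240321451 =-187.28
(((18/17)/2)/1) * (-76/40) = -171/170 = -1.01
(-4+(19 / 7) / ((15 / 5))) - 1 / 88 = -5741 / 1848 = -3.11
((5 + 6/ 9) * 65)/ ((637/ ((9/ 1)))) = 255/ 49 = 5.20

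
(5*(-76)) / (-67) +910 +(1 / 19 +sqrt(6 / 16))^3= 1107*sqrt(6) / 11552 +3366615419 / 3676424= 915.97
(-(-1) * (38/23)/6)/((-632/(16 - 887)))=16549/43608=0.38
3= 3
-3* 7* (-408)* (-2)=-17136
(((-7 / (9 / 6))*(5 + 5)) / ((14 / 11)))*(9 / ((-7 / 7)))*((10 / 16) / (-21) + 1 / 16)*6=1815 / 28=64.82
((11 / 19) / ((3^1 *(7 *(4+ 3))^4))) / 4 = 11 / 1314374628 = 0.00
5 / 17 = 0.29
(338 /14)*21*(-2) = -1014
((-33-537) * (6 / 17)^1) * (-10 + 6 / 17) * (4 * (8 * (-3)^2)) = 161533440 / 289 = 558939.24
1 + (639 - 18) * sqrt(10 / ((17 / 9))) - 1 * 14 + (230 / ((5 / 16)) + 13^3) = 1863 * sqrt(170) / 17 + 2920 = 4348.86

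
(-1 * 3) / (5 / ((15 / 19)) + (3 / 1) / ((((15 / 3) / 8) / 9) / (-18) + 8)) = -93267 / 208561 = -0.45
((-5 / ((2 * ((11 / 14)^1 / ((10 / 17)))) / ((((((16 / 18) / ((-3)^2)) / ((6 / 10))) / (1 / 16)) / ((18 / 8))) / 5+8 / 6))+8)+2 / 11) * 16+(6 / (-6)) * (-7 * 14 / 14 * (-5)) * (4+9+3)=-194681680 / 408969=-476.03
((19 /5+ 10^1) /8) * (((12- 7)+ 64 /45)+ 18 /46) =1763 /150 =11.75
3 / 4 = 0.75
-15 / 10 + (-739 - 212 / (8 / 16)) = -2329 / 2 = -1164.50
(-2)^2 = 4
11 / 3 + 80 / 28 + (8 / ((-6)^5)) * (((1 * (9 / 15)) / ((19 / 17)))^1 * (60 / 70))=234253 / 35910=6.52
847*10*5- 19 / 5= 211731 / 5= 42346.20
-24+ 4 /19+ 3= -395 /19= -20.79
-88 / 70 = -44 / 35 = -1.26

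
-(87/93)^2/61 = -841/58621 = -0.01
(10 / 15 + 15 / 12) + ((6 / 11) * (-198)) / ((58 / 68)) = -43397 / 348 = -124.70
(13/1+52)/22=65/22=2.95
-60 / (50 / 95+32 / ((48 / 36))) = -570 / 233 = -2.45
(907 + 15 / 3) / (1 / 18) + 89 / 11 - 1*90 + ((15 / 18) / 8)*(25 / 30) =51746675 / 3168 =16334.18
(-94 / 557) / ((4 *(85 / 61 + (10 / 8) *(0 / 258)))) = -2867 / 94690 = -0.03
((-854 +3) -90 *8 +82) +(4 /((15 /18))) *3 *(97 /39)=-94457 /65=-1453.18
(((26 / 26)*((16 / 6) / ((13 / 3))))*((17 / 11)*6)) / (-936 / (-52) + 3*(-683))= -272 / 96811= -0.00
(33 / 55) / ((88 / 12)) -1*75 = -8241 / 110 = -74.92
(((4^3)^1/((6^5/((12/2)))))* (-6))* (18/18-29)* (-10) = -2240/27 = -82.96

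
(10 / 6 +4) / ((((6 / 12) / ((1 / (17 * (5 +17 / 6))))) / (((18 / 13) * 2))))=144 / 611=0.24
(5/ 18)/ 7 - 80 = -10075/ 126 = -79.96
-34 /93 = -0.37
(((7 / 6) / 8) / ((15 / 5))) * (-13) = -91 / 144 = -0.63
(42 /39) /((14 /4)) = 4 /13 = 0.31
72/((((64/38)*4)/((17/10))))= 18.17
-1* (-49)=49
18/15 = 6/5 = 1.20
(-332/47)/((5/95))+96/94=-6260/47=-133.19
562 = 562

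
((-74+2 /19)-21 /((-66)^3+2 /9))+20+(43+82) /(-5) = -78.89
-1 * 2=-2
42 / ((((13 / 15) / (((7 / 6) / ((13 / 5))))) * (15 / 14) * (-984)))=-1715 / 83148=-0.02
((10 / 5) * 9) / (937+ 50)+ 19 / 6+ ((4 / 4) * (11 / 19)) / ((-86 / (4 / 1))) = 5093051 / 1612758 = 3.16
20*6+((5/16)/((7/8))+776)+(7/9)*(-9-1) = 111961/126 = 888.58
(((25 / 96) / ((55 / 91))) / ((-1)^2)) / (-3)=-455 / 3168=-0.14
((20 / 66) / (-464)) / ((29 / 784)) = -490 / 27753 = -0.02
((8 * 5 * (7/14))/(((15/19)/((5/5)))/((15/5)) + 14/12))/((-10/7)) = -1596/163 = -9.79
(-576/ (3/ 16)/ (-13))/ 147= 1024/ 637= 1.61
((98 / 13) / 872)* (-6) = -147 / 2834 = -0.05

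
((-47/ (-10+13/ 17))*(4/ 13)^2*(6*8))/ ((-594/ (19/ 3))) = -1943168/ 7880301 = -0.25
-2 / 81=-0.02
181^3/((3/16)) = 94875856/3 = 31625285.33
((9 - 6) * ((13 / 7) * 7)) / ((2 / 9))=351 / 2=175.50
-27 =-27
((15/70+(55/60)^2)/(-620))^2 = 1129969/390575001600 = 0.00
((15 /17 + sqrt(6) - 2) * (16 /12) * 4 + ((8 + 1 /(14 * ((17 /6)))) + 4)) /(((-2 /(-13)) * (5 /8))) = 22516 /357 + 832 * sqrt(6) /15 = 198.94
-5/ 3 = -1.67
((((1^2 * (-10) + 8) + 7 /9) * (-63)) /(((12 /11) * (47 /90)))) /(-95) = -2541 /1786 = -1.42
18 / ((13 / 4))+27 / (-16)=801 / 208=3.85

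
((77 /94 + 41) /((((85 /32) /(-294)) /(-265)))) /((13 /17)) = 980045472 /611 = 1604002.41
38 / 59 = 0.64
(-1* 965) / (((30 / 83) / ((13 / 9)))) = -208247 / 54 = -3856.43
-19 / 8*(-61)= 1159 / 8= 144.88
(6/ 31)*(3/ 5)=18/ 155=0.12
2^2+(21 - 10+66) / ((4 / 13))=1017 / 4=254.25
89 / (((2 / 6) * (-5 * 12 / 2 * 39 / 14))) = -623 / 195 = -3.19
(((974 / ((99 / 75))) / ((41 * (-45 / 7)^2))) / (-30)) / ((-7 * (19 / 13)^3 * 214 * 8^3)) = 7489573 / 1235431333002240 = 0.00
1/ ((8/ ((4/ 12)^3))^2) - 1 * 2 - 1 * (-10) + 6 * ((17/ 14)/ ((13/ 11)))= 60139675/ 4245696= 14.16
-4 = -4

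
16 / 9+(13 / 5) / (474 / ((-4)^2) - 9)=4712 / 2475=1.90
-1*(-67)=67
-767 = -767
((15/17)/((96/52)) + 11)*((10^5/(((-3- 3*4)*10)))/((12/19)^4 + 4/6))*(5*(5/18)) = -12869.90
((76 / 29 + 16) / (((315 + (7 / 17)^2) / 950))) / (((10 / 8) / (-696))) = -711633600 / 22771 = -31251.75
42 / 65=0.65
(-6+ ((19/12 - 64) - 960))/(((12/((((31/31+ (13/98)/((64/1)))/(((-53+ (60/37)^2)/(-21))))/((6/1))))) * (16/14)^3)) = -247762667285/61977133056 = -4.00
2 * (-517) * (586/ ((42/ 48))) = -4847392/ 7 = -692484.57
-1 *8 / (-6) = 4 / 3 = 1.33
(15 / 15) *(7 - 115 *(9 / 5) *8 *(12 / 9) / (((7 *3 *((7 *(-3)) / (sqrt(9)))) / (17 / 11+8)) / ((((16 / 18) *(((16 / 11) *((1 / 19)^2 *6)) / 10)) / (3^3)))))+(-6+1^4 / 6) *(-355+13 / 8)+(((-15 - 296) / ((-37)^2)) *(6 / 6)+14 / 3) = 374831662996583 / 180833049936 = 2072.81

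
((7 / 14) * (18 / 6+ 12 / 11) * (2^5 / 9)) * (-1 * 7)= -50.91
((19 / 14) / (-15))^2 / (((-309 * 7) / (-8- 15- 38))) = 22021 / 95388300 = 0.00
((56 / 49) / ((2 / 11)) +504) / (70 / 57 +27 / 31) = 6311724 / 25963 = 243.10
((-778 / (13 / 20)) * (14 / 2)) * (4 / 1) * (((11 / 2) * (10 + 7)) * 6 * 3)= -56403803.08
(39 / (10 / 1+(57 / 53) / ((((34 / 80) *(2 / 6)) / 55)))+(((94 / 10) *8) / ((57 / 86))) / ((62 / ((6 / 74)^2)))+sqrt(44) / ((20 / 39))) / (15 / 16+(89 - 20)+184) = 256566892536 / 631005467643215+312 *sqrt(11) / 20315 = 0.05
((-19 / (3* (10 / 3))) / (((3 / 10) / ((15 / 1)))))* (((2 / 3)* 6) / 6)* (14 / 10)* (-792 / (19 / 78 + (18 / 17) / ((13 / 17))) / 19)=2269.98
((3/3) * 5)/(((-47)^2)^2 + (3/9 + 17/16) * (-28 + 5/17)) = 1360/1327262713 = 0.00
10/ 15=2/ 3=0.67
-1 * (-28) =28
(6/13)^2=36/169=0.21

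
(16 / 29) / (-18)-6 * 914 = -1431332 / 261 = -5484.03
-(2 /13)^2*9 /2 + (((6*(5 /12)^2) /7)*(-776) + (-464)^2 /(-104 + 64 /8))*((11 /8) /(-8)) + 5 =410.20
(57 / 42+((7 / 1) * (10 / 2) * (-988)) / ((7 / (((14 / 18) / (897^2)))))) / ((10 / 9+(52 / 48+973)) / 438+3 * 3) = 0.12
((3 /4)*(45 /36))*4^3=60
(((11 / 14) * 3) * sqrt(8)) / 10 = 33 * sqrt(2) / 70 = 0.67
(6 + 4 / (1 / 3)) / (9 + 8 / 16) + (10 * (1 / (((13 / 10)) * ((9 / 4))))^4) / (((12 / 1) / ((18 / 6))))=6867593956 / 3560385699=1.93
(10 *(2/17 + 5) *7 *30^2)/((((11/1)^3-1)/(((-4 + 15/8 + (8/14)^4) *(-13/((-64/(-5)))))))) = 49328706375/99266944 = 496.93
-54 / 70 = -27 / 35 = -0.77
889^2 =790321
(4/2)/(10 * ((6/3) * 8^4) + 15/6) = 0.00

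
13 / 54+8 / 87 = 521 / 1566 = 0.33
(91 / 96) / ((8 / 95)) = 8645 / 768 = 11.26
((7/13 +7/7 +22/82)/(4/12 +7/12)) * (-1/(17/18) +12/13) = -346680/1295723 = -0.27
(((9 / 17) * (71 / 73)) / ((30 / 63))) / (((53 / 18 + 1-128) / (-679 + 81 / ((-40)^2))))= 18742261707 / 3167032000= 5.92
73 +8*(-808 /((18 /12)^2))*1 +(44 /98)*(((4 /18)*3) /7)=-8643125 /3087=-2799.85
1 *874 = 874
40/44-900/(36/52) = -14290/11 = -1299.09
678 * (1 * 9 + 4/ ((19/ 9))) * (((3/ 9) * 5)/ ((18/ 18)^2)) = 233910/ 19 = 12311.05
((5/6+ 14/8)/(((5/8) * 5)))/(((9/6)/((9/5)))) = 124/125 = 0.99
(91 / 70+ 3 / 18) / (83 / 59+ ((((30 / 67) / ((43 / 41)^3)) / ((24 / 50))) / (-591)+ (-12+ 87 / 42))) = -9534965545798 / 55410025270265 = -0.17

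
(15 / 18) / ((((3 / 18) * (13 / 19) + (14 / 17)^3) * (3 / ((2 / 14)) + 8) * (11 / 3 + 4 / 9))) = 840123 / 80836601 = 0.01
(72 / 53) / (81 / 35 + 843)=420 / 261343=0.00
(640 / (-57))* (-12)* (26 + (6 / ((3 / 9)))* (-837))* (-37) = 1424588800 / 19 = 74978357.89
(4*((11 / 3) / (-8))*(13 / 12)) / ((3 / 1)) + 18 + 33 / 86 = 164599 / 9288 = 17.72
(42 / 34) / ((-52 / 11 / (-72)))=4158 / 221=18.81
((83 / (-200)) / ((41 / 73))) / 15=-6059 / 123000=-0.05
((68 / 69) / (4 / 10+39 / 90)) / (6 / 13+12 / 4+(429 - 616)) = -884 / 137195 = -0.01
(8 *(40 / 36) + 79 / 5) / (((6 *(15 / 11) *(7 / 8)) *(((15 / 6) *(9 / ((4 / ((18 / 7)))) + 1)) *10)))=97768 / 4809375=0.02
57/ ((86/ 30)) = 855/ 43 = 19.88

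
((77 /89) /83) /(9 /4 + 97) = 308 /2932639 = 0.00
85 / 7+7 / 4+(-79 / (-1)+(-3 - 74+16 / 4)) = 557 / 28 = 19.89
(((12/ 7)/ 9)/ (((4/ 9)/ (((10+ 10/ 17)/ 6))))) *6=540/ 119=4.54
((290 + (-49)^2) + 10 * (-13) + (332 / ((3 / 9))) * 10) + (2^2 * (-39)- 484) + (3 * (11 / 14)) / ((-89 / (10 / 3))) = 7401808 / 623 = 11880.91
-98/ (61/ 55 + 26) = -770/ 213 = -3.62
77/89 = 0.87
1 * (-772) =-772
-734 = -734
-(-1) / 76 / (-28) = -1 / 2128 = -0.00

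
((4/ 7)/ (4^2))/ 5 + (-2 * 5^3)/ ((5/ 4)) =-27999/ 140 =-199.99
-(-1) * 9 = 9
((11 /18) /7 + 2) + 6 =1019 /126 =8.09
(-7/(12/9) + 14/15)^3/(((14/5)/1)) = -2481997/86400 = -28.73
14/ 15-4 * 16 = -946/ 15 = -63.07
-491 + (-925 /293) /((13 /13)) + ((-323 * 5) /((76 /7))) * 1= -753487 /1172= -642.91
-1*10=-10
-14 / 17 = -0.82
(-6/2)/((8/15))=-45/8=-5.62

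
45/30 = 1.50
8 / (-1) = -8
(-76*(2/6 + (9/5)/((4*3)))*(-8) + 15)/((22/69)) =106559/110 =968.72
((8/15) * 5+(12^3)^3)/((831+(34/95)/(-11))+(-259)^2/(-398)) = 6438012741928240/826524099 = 7789261.98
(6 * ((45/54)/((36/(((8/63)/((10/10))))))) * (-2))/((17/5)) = -100/9639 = -0.01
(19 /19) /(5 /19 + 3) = 19 /62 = 0.31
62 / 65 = 0.95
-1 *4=-4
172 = 172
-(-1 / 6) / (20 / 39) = 13 / 40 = 0.32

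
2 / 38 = 1 / 19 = 0.05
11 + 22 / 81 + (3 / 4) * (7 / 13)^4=11.33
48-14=34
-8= -8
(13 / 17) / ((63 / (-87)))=-377 / 357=-1.06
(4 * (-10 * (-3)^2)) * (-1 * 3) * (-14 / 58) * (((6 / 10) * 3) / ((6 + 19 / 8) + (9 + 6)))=-108864 / 5423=-20.07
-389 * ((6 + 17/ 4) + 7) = -26841/ 4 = -6710.25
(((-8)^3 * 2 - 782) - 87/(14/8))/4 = -6495/14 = -463.93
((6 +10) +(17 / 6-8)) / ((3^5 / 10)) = 325 / 729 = 0.45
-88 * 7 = -616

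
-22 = -22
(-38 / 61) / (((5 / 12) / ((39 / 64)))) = -2223 / 2440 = -0.91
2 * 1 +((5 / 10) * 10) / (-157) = 309 / 157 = 1.97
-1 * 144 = -144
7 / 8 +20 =167 / 8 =20.88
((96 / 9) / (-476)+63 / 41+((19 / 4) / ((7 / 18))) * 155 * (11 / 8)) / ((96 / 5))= 3049980565 / 22482432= 135.66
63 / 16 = 3.94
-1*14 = -14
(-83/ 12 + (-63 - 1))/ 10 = -851/ 120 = -7.09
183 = 183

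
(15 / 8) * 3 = 45 / 8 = 5.62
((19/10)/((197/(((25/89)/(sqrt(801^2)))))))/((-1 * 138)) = -0.00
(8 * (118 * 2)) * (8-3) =9440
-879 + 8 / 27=-23725 / 27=-878.70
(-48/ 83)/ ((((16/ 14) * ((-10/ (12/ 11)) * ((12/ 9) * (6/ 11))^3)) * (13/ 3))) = 22869/ 690560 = 0.03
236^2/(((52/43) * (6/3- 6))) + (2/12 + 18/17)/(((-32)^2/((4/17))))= -66444880807/5770752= -11514.08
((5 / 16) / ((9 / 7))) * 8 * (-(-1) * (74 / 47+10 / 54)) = 78155 / 22842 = 3.42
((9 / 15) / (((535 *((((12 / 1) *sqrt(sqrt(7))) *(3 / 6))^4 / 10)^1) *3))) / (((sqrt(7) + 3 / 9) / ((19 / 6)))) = -19 / 300918240 + 19 *sqrt(7) / 100306080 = 0.00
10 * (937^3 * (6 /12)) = 4113284765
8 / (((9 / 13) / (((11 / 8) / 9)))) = 143 / 81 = 1.77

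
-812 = -812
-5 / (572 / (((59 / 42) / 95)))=-59 / 456456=-0.00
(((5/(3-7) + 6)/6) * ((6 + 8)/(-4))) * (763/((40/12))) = -101479/160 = -634.24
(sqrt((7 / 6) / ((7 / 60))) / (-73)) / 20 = -0.00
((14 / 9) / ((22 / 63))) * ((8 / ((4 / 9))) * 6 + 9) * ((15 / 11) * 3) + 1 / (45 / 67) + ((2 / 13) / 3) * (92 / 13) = 1963679968 / 920205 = 2133.96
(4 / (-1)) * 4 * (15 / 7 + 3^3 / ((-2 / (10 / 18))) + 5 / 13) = 7240 / 91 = 79.56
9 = 9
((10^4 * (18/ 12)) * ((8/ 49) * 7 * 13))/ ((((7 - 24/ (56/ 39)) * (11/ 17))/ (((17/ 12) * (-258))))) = 142545000/ 11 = 12958636.36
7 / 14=1 / 2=0.50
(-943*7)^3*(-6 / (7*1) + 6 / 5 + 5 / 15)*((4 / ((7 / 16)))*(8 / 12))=-53345947914112 / 45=-1185465509202.49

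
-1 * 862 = -862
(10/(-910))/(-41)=1/3731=0.00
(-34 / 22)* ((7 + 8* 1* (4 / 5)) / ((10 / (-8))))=4556 / 275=16.57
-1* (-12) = 12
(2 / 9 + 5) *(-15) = -235 / 3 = -78.33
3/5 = 0.60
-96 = -96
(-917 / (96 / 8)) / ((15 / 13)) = -11921 / 180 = -66.23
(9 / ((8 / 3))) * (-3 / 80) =-81 / 640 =-0.13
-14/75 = -0.19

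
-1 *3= -3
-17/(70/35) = -17/2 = -8.50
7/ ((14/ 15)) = 15/ 2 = 7.50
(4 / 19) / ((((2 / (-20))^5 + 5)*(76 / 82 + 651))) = 0.00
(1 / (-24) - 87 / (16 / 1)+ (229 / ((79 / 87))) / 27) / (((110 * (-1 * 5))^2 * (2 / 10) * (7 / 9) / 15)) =753 / 611776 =0.00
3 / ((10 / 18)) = 27 / 5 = 5.40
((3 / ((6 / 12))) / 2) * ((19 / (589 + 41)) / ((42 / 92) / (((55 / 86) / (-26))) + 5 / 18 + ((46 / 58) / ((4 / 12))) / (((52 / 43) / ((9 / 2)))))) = -21746868 / 2266145539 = -0.01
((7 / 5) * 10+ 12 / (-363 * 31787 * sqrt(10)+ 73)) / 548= 9319881145345529 / 364806776260684994 - 34616043 * sqrt(10) / 182403388130342497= 0.03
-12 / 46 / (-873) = 2 / 6693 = 0.00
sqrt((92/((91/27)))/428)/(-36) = -sqrt(671853)/116844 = -0.01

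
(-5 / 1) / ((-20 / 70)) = 17.50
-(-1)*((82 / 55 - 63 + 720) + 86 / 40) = 145341 / 220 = 660.64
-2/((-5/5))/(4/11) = 11/2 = 5.50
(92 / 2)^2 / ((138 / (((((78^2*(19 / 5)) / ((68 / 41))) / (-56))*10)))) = -9083919 / 238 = -38167.73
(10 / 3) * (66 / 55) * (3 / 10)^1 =6 / 5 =1.20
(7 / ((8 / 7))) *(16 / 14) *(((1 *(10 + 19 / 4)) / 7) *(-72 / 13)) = -1062 / 13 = -81.69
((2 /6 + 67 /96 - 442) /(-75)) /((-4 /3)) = -4.41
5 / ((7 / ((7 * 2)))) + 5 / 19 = 10.26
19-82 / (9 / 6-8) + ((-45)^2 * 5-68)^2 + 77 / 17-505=101142780.14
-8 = -8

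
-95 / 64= -1.48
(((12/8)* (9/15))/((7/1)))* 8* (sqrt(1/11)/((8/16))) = 0.62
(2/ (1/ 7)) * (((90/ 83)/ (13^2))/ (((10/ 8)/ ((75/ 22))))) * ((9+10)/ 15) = 47880/ 154297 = 0.31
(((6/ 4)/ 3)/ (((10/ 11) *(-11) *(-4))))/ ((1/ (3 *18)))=27/ 40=0.68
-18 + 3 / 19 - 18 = -681 / 19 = -35.84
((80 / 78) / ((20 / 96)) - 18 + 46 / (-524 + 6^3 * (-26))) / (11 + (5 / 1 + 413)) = -0.03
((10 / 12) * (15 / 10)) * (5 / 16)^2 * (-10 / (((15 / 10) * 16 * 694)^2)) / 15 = -125 / 426120708096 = -0.00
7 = 7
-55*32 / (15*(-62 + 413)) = -352 / 1053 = -0.33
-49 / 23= -2.13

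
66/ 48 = 11/ 8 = 1.38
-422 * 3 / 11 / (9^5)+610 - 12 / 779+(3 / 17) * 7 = 1752533990959 / 2867281659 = 611.22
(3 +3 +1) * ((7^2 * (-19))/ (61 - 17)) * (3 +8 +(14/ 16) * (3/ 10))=-5871817/ 3520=-1668.13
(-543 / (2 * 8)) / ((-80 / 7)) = 3801 / 1280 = 2.97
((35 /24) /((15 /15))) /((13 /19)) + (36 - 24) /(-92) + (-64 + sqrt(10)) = -444905 /7176 + sqrt(10) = -58.84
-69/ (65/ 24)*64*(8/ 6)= -141312/ 65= -2174.03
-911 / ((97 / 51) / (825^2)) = -326005341.49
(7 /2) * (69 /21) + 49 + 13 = 147 /2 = 73.50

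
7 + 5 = 12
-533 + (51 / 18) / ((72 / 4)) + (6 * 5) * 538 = 15607.16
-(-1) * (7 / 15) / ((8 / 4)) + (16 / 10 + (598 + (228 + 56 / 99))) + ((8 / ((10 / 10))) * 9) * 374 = 5495767 / 198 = 27756.40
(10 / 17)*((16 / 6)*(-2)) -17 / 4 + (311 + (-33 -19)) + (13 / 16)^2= 3293675 / 13056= 252.27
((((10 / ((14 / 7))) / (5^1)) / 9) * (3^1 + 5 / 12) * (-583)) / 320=-0.69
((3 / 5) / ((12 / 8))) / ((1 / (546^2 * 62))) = 36966384 / 5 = 7393276.80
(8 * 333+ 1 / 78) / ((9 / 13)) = 207793 / 54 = 3848.02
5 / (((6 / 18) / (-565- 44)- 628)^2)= 16689645 / 1316428085449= 0.00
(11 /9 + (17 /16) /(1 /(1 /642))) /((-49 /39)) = -490295 /503328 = -0.97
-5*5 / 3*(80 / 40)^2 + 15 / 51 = -1685 / 51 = -33.04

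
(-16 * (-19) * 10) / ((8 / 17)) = 6460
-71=-71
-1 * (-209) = 209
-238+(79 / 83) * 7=-19201 / 83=-231.34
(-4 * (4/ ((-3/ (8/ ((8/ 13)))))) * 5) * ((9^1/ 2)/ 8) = 195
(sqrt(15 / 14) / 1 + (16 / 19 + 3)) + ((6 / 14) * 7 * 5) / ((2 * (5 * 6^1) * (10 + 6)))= 4.89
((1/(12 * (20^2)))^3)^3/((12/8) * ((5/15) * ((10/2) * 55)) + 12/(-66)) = 11/2043110548228276224000000000000000000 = 0.00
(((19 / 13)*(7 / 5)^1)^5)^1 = 41615795893 / 1160290625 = 35.87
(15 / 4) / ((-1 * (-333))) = 5 / 444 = 0.01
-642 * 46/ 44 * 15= -110745/ 11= -10067.73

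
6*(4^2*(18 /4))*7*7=21168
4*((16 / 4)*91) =1456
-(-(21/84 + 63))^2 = -64009/16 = -4000.56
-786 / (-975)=262 / 325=0.81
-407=-407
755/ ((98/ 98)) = 755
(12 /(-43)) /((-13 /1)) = 12 /559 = 0.02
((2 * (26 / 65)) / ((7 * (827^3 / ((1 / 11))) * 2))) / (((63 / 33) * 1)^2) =22 / 8730179283105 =0.00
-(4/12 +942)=-2827/3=-942.33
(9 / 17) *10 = 90 / 17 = 5.29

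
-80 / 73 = -1.10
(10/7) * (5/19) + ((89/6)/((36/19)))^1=235703/28728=8.20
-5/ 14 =-0.36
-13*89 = -1157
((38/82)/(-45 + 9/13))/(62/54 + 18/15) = -3705/831808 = -0.00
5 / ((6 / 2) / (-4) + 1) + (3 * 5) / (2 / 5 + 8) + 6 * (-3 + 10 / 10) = 137 / 14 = 9.79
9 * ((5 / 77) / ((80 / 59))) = 531 / 1232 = 0.43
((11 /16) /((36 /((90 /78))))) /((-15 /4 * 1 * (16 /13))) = -11 /2304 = -0.00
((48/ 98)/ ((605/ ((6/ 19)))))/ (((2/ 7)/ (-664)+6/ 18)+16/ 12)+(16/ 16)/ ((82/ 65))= 60771284593/ 76650476210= 0.79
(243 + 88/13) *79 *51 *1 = 13082163/13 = 1006320.23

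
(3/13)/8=0.03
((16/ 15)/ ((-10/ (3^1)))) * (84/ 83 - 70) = 45808/ 2075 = 22.08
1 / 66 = 0.02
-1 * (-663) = 663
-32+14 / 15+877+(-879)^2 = 11602304 / 15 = 773486.93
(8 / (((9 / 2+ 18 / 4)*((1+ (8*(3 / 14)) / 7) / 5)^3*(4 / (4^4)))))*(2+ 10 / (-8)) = 1882384000 / 680943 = 2764.38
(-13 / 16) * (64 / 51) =-52 / 51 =-1.02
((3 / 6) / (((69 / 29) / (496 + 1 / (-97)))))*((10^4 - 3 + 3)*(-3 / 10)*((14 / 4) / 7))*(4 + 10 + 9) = -348804750 / 97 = -3595925.26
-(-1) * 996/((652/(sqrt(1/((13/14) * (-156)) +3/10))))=0.83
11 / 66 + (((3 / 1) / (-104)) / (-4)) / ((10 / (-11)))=1981 / 12480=0.16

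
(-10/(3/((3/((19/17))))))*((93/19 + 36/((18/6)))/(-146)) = 27285/26353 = 1.04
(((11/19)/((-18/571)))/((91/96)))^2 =10099446016/26904969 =375.37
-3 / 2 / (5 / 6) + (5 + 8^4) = 20496 / 5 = 4099.20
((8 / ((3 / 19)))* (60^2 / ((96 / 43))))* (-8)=-653600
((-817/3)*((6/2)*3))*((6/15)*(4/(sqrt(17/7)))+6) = -17222.45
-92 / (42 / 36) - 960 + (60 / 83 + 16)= -593860 / 581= -1022.13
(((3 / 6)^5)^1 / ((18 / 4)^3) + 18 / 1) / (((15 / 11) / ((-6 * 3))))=-577379 / 2430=-237.60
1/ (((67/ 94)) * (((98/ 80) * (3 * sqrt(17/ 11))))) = 3760 * sqrt(187)/ 167433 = 0.31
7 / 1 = 7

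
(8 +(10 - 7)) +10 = 21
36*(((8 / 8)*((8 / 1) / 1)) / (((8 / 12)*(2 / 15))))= 3240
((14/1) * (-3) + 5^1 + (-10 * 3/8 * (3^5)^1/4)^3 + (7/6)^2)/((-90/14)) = 3050945547419/1658880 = 1839159.88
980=980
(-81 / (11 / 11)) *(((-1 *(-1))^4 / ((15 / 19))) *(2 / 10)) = -513 / 25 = -20.52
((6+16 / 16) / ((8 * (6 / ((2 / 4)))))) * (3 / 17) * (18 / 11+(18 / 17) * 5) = 0.09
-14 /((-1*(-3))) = -14 /3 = -4.67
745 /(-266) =-745 /266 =-2.80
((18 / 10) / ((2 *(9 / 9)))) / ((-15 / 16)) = -24 / 25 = -0.96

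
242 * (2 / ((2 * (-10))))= -121 / 5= -24.20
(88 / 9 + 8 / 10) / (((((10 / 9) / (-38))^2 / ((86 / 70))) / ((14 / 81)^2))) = 454.08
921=921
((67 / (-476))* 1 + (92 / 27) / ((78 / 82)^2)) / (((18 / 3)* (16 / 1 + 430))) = 70862863 / 52310158992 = 0.00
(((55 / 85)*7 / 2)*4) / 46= 77 / 391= 0.20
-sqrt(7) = -2.65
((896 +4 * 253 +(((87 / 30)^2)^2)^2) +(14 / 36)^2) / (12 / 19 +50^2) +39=16072584504546979 / 384847200000000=41.76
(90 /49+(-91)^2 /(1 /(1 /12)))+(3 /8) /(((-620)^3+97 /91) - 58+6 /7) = 360150259064587 /520508474472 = 691.92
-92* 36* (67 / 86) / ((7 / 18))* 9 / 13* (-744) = 13372822656 / 3913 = 3417537.10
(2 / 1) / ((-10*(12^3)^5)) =-1 / 77035107872931840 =-0.00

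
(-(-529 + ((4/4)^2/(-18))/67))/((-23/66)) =-7017725/4623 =-1518.00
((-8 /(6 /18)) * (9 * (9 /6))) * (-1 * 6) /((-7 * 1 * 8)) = -243 /7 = -34.71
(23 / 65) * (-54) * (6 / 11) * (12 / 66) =-1.89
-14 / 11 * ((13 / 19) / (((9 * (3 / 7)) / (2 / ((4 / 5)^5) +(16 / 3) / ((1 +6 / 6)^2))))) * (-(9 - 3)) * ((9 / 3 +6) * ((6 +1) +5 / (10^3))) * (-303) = -1029625092951 / 5350400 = -192438.90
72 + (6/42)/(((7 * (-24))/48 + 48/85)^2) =125525404/1743007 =72.02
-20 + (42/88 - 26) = -2003/44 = -45.52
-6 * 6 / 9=-4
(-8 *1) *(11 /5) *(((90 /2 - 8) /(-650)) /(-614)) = -814 /498875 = -0.00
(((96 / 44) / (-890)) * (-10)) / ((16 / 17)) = 0.03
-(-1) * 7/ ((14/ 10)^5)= 1.30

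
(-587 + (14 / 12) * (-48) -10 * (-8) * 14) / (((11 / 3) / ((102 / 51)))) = 2862 / 11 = 260.18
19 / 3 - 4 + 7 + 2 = 34 / 3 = 11.33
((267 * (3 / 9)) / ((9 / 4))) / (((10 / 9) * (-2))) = -89 / 5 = -17.80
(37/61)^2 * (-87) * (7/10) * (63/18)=-5836047/74420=-78.42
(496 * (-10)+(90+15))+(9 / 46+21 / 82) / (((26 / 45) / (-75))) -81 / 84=-1686947953 / 343252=-4914.60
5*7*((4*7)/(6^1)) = 490/3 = 163.33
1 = 1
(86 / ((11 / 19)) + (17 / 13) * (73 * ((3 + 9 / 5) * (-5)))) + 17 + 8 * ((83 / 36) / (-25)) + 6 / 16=-547205179 / 257400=-2125.89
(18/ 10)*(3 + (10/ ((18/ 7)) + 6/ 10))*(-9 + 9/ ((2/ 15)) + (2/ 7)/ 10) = 1380689/ 1750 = 788.97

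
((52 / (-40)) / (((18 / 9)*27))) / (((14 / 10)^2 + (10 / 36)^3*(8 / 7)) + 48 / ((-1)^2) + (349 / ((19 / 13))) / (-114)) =-4434885 / 8822186918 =-0.00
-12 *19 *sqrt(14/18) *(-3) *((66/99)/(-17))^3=-608 *sqrt(7)/44217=-0.04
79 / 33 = 2.39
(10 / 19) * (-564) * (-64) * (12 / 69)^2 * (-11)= -63528960 / 10051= -6320.66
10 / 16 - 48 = -379 / 8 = -47.38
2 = 2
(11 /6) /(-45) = -11 /270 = -0.04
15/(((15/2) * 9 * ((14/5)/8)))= 40/63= 0.63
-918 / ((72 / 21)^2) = -2499 / 32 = -78.09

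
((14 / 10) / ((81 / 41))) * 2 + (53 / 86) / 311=15373669 / 10832130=1.42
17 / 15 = 1.13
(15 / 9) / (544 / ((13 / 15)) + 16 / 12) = 65 / 24532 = 0.00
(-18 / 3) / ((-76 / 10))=15 / 19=0.79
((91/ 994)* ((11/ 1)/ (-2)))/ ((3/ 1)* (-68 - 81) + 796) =-143/ 99116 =-0.00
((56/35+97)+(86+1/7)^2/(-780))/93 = 1134961/1184820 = 0.96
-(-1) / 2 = 1 / 2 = 0.50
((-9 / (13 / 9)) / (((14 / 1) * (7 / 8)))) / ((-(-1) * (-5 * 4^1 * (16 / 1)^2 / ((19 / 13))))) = 1539 / 10599680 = 0.00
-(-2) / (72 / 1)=1 / 36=0.03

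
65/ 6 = 10.83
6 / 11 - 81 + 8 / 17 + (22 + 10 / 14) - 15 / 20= -303791 / 5236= -58.02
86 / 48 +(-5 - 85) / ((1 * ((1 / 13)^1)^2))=-364997 / 24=-15208.21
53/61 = 0.87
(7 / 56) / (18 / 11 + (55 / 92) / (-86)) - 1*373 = -52884624 / 141811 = -372.92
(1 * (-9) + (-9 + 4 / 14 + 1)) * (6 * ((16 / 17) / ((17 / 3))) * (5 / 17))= -168480 / 34391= -4.90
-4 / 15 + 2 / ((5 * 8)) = -0.22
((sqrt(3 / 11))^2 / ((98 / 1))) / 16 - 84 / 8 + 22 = 198355 / 17248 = 11.50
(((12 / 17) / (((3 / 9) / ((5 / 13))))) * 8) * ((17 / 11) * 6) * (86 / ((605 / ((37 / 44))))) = 1374624 / 190333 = 7.22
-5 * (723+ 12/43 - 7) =-154000/43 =-3581.40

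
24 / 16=3 / 2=1.50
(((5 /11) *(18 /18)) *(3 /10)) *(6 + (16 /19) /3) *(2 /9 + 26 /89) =73748 /167409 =0.44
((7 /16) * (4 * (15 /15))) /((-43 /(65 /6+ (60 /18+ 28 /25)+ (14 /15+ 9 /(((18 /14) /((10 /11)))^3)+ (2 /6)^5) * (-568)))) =263111243479 /2781523800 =94.59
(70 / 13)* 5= 350 / 13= 26.92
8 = 8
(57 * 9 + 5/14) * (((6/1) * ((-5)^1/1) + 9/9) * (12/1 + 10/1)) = -2292653/7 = -327521.86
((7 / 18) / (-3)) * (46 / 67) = -161 / 1809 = -0.09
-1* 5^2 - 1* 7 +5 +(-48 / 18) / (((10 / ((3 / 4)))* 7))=-946 / 35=-27.03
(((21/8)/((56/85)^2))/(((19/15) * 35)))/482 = 65025/229755904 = 0.00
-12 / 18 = -2 / 3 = -0.67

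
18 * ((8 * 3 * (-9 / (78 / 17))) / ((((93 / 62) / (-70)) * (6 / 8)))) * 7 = 4798080 / 13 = 369083.08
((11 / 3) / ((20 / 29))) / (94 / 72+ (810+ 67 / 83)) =79431 / 12132965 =0.01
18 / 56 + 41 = 1157 / 28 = 41.32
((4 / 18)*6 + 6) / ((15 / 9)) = 22 / 5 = 4.40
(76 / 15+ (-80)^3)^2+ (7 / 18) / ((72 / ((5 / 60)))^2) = 88058508490282401967 / 335923200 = 262138811759.00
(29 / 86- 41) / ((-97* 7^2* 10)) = 3497 / 4087580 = 0.00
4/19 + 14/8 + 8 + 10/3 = 3031/228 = 13.29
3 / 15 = 1 / 5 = 0.20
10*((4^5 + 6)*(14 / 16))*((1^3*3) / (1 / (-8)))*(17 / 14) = -262650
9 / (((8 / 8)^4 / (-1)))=-9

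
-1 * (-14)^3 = 2744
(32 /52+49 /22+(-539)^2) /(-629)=-83089819 /179894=-461.88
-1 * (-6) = 6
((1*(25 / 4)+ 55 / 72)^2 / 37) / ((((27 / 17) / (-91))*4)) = -394523675 / 20715264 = -19.05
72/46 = 36/23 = 1.57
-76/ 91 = -0.84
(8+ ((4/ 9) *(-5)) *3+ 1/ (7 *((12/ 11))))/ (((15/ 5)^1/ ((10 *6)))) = 205/ 7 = 29.29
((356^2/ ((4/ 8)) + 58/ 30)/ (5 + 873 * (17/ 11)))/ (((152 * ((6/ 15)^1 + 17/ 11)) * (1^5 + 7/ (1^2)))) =24213431/ 306023424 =0.08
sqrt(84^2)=84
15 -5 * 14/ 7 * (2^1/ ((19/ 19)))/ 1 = -5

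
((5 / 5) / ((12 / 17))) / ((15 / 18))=17 / 10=1.70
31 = 31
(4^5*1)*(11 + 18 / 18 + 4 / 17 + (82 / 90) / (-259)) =2481708032 / 198135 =12525.34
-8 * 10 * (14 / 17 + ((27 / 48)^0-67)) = 88640 / 17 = 5214.12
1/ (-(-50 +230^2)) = -1/ 52850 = -0.00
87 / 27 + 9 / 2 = 139 / 18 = 7.72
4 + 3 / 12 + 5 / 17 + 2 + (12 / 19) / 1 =9271 / 1292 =7.18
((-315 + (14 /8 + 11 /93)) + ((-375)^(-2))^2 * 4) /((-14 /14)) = 767845458983879 /2452148437500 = 313.13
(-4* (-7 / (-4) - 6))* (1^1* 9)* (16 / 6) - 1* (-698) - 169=937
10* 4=40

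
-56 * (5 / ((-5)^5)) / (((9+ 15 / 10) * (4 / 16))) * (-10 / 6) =-64 / 1125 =-0.06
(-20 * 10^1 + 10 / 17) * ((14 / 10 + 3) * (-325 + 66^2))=-60126396 / 17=-3536846.82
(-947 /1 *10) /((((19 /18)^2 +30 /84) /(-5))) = 107389800 /3337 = 32181.54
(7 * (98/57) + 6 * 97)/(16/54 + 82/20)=3047400/22553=135.12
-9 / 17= -0.53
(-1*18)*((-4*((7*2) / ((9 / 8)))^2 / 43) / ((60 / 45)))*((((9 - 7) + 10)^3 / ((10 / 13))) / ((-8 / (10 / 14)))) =-1677312 / 43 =-39007.26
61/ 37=1.65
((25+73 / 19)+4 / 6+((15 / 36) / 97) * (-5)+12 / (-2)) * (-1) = -519445 / 22116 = -23.49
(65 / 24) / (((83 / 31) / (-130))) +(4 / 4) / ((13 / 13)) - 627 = -754471 / 996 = -757.50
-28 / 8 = -3.50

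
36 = 36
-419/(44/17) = -161.89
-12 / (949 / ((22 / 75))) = -88 / 23725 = -0.00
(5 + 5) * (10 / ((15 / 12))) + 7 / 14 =161 / 2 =80.50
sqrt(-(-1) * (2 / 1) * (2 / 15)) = 0.52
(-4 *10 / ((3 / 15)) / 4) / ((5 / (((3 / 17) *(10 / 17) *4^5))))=-307200 / 289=-1062.98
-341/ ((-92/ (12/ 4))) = 11.12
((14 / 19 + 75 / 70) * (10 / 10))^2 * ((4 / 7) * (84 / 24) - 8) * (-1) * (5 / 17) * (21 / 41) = 10411245 / 3522638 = 2.96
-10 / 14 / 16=-5 / 112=-0.04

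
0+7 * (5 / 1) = 35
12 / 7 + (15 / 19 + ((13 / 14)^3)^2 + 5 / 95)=457429691 / 143061184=3.20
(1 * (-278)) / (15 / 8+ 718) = -2224 / 5759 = -0.39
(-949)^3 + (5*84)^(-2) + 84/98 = -854670348.14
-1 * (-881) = 881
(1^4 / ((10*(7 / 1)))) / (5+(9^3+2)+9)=1 / 52150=0.00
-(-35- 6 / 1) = 41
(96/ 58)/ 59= 48/ 1711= 0.03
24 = 24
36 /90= 2 /5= 0.40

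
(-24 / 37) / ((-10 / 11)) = 132 / 185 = 0.71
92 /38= 46 /19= 2.42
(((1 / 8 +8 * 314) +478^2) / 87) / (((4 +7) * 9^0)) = 1847969 / 7656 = 241.38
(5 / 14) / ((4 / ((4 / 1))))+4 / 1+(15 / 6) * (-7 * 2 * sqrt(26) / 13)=61 / 14 -35 * sqrt(26) / 13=-9.37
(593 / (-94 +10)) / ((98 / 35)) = -2965 / 1176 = -2.52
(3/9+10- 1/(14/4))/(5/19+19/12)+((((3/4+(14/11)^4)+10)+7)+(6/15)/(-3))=66486109219/2588821620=25.68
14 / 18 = 7 / 9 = 0.78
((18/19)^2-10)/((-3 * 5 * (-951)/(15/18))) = -1643/3089799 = -0.00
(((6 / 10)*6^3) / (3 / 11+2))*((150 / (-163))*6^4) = -55427328 / 815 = -68008.99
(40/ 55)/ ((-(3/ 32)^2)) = -82.75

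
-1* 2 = -2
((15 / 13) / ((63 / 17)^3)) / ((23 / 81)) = 24565 / 307671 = 0.08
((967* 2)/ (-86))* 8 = -7736/ 43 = -179.91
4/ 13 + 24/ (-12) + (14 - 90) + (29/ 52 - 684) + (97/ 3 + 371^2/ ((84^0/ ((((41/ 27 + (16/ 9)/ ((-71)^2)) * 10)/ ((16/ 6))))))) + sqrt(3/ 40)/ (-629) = 923907864773/ 1179594 - sqrt(30)/ 12580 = 783242.25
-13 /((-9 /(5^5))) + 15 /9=40640 /9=4515.56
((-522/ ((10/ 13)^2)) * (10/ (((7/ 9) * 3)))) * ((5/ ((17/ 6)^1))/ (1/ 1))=-793962/ 119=-6671.95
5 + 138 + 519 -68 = 594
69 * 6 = 414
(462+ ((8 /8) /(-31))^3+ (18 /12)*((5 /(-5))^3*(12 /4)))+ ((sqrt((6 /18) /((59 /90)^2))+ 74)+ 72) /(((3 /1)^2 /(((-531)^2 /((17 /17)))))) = 15930*sqrt(3)+ 272557352551 /59582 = 4602083.07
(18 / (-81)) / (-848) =1 / 3816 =0.00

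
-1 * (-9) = 9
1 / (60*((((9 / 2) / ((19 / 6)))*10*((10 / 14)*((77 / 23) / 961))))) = 419957 / 891000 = 0.47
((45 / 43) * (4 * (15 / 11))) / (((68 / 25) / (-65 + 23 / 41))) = -135.23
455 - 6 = 449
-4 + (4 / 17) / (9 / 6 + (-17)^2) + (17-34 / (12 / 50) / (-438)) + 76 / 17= 230948135 / 12978378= 17.79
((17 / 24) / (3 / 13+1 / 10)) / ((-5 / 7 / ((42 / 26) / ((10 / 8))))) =-3.87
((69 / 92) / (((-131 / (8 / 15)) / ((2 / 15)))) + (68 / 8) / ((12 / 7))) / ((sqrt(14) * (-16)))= -389693 * sqrt(14) / 17606400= -0.08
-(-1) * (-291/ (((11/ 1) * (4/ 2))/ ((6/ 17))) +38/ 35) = -23449/ 6545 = -3.58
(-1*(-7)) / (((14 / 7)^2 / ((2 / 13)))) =7 / 26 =0.27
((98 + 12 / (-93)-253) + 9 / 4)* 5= -94785 / 124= -764.40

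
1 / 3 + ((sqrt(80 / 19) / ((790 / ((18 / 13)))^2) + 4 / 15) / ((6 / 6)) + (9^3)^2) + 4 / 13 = 324 * sqrt(95) / 500996275 + 34543724 / 65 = 531441.91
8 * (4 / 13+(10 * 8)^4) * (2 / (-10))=-4259840032 / 65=-65536000.49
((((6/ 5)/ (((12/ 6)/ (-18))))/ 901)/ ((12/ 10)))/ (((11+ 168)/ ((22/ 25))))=-0.00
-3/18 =-1/6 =-0.17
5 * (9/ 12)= 15/ 4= 3.75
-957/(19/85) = -81345/19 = -4281.32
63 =63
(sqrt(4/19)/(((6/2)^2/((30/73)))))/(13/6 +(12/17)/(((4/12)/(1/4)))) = 136*sqrt(19)/76285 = 0.01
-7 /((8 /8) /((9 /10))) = -63 /10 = -6.30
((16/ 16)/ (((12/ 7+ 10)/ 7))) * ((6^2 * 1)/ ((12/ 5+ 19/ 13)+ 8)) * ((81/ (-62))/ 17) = -773955/ 5552999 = -0.14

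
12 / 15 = 4 / 5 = 0.80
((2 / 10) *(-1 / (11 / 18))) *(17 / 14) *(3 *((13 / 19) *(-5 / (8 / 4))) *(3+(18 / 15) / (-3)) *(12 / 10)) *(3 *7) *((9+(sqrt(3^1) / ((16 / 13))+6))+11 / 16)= 9075807 *sqrt(3) / 83600+175232889 / 83600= 2284.12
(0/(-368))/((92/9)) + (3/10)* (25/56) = 15/112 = 0.13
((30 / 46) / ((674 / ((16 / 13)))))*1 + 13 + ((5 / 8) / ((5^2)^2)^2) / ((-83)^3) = 468164543558024237 / 36009358425625000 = 13.00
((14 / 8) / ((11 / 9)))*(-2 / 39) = -21 / 286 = -0.07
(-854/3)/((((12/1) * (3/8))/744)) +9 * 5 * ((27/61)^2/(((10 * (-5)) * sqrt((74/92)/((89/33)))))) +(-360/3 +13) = -424547/9 - 2187 * sqrt(4998774)/15144470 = -47172.21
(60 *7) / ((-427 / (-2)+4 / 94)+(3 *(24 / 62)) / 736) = 37532320 / 19082873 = 1.97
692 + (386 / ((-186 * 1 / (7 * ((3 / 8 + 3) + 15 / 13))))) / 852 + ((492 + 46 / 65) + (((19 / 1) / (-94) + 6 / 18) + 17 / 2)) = 256753829229 / 215169760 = 1193.26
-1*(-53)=53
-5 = -5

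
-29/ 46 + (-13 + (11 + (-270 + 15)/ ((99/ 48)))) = -63891/ 506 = -126.27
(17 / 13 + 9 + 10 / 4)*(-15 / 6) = -32.02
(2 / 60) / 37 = 1 / 1110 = 0.00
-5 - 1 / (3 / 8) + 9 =4 / 3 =1.33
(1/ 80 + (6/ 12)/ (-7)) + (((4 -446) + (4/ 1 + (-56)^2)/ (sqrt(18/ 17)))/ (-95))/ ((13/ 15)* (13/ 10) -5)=-1112841/ 883120 + 15700* sqrt(34)/ 11039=7.03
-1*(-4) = 4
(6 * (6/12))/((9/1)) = 0.33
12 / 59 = 0.20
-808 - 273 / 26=-818.50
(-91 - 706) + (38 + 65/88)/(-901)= -63195945/79288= -797.04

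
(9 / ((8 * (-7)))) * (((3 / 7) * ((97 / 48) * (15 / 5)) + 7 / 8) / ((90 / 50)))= -1945 / 6272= -0.31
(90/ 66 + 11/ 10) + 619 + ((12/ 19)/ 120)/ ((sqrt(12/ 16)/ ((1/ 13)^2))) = sqrt(3)/ 48165 + 68361/ 110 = 621.46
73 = 73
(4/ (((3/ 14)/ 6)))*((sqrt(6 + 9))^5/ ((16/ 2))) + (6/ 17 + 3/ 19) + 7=2426/ 323 + 3150*sqrt(15)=12207.41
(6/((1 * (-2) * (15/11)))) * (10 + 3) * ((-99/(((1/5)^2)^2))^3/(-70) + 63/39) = -6775036962893859/70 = -96786242327055.13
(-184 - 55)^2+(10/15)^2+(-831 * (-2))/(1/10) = 663673/9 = 73741.44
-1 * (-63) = 63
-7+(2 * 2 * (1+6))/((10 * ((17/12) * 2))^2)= -50323/7225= -6.97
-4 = -4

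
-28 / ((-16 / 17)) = 29.75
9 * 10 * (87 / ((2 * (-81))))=-145 / 3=-48.33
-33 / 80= -0.41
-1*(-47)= 47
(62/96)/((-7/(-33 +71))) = -3.51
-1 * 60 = -60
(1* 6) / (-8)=-3 / 4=-0.75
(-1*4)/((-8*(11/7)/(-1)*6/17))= -0.90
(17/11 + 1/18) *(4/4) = 1.60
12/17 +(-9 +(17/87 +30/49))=-542552/72471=-7.49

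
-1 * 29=-29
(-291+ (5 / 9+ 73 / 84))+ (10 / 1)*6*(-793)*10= -119974573 / 252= -476089.58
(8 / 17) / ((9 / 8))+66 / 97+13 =14.10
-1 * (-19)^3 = 6859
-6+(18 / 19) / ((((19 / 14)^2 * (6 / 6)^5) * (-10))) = -207534 / 34295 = -6.05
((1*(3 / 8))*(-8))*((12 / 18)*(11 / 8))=-11 / 4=-2.75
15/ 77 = 0.19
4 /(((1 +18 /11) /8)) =352 /29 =12.14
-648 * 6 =-3888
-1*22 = -22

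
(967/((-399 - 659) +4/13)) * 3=-37713/13750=-2.74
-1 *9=-9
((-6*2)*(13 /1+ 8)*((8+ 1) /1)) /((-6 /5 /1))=1890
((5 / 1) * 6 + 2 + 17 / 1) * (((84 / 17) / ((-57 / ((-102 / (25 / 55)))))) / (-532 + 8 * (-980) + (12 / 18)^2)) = -0.11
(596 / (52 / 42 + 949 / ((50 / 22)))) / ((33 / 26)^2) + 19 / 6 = 1275133 / 314842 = 4.05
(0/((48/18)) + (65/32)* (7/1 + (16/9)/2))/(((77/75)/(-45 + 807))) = 14652625/1232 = 11893.36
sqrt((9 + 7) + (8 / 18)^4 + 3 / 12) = sqrt(427489) / 162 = 4.04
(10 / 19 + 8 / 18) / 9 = 166 / 1539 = 0.11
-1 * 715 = -715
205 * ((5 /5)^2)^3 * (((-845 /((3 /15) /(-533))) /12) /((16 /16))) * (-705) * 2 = -108486486875 /2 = -54243243437.50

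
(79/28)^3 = 493039/21952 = 22.46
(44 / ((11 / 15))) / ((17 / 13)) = 45.88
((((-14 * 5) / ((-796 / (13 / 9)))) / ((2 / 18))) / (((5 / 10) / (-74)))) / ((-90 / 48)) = 53872 / 597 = 90.24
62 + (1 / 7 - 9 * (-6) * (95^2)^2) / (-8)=-30788332779 / 56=-549791656.77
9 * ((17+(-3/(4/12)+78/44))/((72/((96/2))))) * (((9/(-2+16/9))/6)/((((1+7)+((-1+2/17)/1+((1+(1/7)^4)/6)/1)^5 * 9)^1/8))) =-53271220878417335303808080685/106175874167730000895221092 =-501.73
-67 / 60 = -1.12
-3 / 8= -0.38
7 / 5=1.40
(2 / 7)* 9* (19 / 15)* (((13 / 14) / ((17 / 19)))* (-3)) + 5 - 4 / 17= -22392 / 4165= -5.38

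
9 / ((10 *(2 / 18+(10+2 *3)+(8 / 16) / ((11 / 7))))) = 891 / 16265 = 0.05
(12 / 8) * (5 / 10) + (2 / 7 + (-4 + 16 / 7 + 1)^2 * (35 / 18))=73 / 36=2.03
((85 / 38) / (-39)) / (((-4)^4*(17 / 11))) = -0.00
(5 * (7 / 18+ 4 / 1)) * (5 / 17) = 1975 / 306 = 6.45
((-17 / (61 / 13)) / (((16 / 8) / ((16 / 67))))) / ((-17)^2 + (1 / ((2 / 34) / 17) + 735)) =-136 / 412787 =-0.00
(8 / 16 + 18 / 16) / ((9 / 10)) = 65 / 36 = 1.81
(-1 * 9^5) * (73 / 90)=-478953 / 10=-47895.30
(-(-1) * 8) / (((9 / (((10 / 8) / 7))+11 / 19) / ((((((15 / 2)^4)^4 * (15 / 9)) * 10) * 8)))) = 5199989948272705078125 / 2479616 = 2097094851893480.72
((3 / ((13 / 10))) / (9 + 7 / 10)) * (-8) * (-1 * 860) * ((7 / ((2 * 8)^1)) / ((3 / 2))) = 602000 / 1261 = 477.40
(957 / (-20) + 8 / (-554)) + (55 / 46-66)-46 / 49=-113.61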